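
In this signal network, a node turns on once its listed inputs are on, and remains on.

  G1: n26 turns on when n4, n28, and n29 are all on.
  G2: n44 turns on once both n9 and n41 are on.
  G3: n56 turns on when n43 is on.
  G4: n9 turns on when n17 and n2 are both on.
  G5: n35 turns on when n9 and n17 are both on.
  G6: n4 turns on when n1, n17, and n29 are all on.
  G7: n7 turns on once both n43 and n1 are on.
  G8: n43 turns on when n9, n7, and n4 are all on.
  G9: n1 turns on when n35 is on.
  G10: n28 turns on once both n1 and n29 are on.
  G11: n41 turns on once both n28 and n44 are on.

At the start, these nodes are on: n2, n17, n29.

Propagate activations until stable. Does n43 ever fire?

No

n43 would need n9, n7, and n4 (G8), but n7 never turns on.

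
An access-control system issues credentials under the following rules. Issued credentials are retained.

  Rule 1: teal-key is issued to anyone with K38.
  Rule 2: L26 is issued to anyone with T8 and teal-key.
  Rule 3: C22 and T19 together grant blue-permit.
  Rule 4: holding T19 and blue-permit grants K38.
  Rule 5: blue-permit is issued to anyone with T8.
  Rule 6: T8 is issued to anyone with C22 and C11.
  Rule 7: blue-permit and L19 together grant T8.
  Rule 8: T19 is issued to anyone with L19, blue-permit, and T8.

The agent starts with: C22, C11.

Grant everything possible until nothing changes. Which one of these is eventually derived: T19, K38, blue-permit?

blue-permit

Holding C22 and C11 grants T8 (Rule 6).
Holding T8 grants blue-permit (Rule 5).
K38 would need T19 and blue-permit (Rule 4), but T19 is never granted. T19 would need L19, blue-permit, and T8 (Rule 8), but L19 is never granted.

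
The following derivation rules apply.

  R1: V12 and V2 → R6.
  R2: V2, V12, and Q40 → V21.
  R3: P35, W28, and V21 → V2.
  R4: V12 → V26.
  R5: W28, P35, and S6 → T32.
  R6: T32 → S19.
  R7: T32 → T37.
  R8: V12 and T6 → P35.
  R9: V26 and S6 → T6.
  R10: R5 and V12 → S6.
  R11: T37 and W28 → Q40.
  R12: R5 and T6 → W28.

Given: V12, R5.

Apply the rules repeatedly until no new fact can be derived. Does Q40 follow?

R5 and V12 hold, so S6 follows (R10).
V12 holds, so V26 follows (R4).
V26 and S6 hold, so T6 follows (R9).
R5 and T6 hold, so W28 follows (R12).
V12 and T6 hold, so P35 follows (R8).
From W28, P35, and S6, R5 gives T32.
From T32, R7 gives T37.
T37 and W28 hold, so Q40 follows (R11).

Yes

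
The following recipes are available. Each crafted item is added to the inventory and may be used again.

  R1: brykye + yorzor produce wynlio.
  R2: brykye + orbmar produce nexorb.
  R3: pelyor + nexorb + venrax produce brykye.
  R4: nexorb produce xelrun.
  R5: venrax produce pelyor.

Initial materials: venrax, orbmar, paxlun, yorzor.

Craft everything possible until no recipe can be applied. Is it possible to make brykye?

No

brykye would need pelyor, nexorb, and venrax (R3), but nexorb is never obtained.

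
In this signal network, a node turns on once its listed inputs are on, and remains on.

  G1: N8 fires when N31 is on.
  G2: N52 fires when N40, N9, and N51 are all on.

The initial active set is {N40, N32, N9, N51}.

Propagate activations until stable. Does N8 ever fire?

N8 would need N31 (G1), but N31 never turns on.

No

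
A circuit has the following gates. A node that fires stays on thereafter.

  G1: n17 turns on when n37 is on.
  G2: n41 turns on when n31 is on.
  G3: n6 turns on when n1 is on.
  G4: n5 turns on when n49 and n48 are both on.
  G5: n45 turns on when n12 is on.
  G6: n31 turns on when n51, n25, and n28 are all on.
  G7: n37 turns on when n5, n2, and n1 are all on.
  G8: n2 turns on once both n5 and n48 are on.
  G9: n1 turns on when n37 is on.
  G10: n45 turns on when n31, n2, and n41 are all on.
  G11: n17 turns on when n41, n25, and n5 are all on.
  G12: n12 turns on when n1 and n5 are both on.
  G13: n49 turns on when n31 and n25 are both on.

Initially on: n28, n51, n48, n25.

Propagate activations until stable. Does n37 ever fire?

No

n37 would need n5, n2, and n1 (G7), but n1 never turns on.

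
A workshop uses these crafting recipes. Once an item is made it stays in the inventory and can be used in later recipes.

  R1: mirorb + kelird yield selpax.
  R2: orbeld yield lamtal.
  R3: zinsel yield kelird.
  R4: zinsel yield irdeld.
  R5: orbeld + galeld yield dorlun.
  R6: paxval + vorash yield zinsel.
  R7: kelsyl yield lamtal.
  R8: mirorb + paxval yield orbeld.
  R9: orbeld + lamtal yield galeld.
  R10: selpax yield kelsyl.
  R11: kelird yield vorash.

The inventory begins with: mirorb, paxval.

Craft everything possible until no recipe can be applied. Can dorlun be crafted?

Yes

mirorb + paxval → orbeld (R8).
orbeld → lamtal (R2).
orbeld + lamtal → galeld (R9).
Using R5, orbeld and galeld make dorlun.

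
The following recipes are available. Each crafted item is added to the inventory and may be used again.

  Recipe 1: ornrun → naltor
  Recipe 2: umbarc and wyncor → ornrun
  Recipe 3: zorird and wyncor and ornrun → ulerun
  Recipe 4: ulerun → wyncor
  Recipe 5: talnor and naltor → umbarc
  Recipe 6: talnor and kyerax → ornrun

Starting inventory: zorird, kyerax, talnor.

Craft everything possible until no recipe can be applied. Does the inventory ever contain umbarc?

Yes

talnor and kyerax → ornrun (Recipe 6).
ornrun → naltor (Recipe 1).
talnor and naltor → umbarc (Recipe 5).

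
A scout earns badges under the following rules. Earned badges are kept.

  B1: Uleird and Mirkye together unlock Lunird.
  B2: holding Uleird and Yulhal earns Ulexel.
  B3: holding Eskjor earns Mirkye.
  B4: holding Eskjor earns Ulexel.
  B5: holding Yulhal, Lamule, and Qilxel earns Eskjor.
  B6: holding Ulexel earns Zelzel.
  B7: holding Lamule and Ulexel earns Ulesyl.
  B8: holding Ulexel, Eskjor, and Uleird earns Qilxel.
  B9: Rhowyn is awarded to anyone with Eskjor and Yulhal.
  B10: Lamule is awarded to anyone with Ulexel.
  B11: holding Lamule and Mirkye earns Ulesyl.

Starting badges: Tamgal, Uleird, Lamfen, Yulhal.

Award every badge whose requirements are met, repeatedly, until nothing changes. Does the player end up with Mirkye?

No

Mirkye would need Eskjor (B3), but Eskjor is never earned.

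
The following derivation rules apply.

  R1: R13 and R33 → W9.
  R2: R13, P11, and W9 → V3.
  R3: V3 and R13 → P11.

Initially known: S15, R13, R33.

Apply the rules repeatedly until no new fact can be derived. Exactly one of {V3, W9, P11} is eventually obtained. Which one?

W9

From R13 and R33, R1 gives W9.
V3 would need R13, P11, and W9 (R2), but P11 is never established. P11 would need V3 and R13 (R3), but V3 is never established.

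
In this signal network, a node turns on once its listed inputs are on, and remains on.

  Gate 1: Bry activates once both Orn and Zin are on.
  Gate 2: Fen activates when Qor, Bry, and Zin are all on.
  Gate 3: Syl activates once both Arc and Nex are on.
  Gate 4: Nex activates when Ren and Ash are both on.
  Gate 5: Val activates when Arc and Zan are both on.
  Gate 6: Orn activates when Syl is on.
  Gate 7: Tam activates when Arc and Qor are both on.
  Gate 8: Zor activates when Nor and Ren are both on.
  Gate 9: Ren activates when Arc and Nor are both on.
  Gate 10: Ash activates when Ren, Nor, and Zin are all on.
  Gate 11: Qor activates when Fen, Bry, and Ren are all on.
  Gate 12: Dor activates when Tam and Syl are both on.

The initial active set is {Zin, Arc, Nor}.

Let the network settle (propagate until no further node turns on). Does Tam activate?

No

Tam would need Arc and Qor (Gate 7), but Qor never turns on.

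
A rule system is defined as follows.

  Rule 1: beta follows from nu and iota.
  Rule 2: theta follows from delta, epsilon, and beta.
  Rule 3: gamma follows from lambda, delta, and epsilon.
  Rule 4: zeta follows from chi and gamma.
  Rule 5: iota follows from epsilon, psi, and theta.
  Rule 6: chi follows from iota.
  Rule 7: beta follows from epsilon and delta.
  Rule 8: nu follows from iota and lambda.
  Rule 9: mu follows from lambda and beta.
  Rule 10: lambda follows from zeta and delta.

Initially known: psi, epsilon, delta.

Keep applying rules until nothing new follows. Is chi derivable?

epsilon and delta hold, so beta follows (Rule 7).
delta, epsilon, and beta hold, so theta follows (Rule 2).
From epsilon, psi, and theta, Rule 5 gives iota.
From iota, Rule 6 gives chi.

Yes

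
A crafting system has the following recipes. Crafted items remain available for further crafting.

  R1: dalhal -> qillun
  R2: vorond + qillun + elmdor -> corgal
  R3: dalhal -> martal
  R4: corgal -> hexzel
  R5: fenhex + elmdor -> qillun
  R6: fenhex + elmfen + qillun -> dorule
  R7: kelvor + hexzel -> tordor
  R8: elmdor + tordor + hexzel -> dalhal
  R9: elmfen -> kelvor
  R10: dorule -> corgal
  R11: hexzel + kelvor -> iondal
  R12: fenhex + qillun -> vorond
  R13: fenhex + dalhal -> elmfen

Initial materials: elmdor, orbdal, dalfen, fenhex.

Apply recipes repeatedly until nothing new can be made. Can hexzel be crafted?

Using R5, fenhex and elmdor make qillun.
Using R12, fenhex and qillun make vorond.
Using R2, vorond, qillun, and elmdor make corgal.
corgal -> hexzel (R4).

Yes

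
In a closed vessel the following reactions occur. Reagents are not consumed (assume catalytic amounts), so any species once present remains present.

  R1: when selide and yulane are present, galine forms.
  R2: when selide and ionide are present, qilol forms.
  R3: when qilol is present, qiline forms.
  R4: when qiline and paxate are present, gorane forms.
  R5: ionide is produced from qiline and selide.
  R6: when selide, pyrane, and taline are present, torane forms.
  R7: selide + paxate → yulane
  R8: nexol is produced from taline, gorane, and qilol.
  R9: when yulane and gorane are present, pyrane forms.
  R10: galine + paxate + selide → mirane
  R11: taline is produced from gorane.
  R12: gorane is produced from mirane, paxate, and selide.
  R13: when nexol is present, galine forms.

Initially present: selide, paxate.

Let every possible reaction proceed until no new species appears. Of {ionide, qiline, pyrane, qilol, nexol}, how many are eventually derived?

1

selide and paxate present → yulane forms (R7).
selide and yulane present → galine forms (R1).
galine, paxate, and selide present → mirane forms (R10).
mirane, paxate, and selide present → gorane forms (R12).
yulane and gorane present → pyrane forms (R9).
ionide would need qiline and selide (R5), but qiline never forms.
qiline would need qilol (R3), but qilol never forms.
pyrane: reached.
qilol would need selide and ionide (R2), but ionide never forms.
nexol would need taline, gorane, and qilol (R8), but qilol never forms.
Reached: pyrane — 1 of the 5.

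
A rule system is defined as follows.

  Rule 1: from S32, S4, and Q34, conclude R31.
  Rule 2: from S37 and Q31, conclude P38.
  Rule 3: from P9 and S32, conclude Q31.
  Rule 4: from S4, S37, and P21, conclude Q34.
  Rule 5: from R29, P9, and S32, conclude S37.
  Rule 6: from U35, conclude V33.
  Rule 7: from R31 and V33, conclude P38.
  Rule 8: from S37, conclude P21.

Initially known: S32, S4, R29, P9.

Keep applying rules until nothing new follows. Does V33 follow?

No

V33 would need U35 (Rule 6), but U35 is never established.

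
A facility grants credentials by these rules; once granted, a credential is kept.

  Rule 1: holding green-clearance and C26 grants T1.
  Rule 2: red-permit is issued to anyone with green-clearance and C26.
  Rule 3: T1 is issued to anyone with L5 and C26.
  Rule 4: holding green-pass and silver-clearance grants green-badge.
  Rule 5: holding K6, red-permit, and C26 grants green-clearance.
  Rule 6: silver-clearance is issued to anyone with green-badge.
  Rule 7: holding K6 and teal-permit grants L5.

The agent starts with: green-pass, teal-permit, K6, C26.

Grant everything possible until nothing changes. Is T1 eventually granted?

Holding K6 and teal-permit grants L5 (Rule 7).
Holding L5 and C26 grants T1 (Rule 3).

Yes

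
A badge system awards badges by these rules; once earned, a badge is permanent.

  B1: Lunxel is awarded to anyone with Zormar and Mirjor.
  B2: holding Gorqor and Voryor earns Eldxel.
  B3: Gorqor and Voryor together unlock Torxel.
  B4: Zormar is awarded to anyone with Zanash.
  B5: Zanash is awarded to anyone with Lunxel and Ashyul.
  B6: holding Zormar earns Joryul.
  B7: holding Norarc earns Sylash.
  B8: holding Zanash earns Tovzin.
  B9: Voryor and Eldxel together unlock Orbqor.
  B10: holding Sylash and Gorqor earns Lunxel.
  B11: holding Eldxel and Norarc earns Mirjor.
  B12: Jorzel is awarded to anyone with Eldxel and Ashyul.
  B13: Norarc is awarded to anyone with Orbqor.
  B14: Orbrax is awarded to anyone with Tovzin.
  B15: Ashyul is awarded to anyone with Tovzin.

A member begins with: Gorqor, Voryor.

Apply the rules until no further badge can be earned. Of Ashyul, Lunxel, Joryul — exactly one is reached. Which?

With Gorqor and Voryor, Eldxel is earned (B2).
With Voryor and Eldxel, Orbqor is earned (B9).
With Orbqor, Norarc is earned (B13).
With Norarc, Sylash is earned (B7).
With Sylash and Gorqor, Lunxel is earned (B10).
Ashyul would need Tovzin (B15), but Tovzin is never earned. Joryul would need Zormar (B6), but Zormar is never earned.

Lunxel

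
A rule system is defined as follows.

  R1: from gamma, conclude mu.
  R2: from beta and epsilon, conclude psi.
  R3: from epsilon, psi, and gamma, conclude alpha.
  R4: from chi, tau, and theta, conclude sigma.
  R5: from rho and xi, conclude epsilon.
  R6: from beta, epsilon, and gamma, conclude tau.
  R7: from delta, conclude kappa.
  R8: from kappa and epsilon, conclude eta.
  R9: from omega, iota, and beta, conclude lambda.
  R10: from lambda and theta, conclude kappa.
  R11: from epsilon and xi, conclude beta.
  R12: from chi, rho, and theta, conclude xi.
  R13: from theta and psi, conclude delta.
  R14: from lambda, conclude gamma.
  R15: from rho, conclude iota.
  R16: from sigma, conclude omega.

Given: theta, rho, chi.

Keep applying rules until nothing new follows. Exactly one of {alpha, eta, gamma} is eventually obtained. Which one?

chi, rho, and theta hold, so xi follows (R12).
From rho and xi, R5 gives epsilon.
epsilon and xi hold, so beta follows (R11).
From beta and epsilon, R2 gives psi.
From theta and psi, R13 gives delta.
From delta, R7 gives kappa.
From kappa and epsilon, R8 gives eta.
alpha would need epsilon, psi, and gamma (R3), but gamma is never established. gamma would need lambda (R14), but lambda is never established.

eta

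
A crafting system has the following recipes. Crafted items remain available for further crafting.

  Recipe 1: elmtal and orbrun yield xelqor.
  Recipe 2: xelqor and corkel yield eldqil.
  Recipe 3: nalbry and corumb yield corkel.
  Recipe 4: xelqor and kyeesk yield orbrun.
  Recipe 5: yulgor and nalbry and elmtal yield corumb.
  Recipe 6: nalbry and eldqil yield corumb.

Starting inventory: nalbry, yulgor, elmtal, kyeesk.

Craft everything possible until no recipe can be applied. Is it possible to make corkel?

Yes

Using Recipe 5, yulgor, nalbry, and elmtal make corumb.
Using Recipe 3, nalbry and corumb make corkel.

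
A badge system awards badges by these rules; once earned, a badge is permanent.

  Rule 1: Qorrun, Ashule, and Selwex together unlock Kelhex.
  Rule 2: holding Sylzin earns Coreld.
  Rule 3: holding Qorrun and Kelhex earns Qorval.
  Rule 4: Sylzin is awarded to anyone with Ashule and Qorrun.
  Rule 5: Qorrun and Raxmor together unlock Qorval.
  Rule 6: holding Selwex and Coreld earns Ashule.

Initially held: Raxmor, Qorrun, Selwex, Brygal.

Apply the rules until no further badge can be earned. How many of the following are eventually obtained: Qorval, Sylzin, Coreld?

With Qorrun and Raxmor, Qorval is earned (Rule 5).
Qorval: reached.
Sylzin would need Ashule and Qorrun (Rule 4), but Ashule is never earned.
Coreld would need Sylzin (Rule 2), but Sylzin is never earned.
Reached: Qorval — 1 of the 3.

1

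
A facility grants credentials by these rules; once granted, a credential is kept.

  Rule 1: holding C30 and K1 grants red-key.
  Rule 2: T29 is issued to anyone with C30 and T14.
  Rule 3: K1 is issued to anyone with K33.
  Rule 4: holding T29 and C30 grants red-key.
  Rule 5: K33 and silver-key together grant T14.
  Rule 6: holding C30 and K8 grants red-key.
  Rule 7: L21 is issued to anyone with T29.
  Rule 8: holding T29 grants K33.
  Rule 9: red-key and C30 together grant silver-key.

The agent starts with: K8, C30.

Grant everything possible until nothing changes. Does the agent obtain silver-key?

Holding C30 and K8 grants red-key (Rule 6).
Holding red-key and C30 grants silver-key (Rule 9).

Yes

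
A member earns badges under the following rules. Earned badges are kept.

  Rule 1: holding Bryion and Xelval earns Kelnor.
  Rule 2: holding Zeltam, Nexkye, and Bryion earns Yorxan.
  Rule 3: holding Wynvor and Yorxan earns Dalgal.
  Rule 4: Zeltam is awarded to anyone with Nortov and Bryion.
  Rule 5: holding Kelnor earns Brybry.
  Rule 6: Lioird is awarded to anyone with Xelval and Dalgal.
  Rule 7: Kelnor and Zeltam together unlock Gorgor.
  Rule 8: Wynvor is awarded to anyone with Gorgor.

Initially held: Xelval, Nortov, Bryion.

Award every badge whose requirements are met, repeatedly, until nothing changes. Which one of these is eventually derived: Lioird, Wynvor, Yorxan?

Wynvor

With Nortov and Bryion, Zeltam is earned (Rule 4).
With Bryion and Xelval, Kelnor is earned (Rule 1).
With Kelnor and Zeltam, Gorgor is earned (Rule 7).
With Gorgor, Wynvor is earned (Rule 8).
Lioird would need Xelval and Dalgal (Rule 6), but Dalgal is never earned. Yorxan would need Zeltam, Nexkye, and Bryion (Rule 2), but Nexkye is never earned.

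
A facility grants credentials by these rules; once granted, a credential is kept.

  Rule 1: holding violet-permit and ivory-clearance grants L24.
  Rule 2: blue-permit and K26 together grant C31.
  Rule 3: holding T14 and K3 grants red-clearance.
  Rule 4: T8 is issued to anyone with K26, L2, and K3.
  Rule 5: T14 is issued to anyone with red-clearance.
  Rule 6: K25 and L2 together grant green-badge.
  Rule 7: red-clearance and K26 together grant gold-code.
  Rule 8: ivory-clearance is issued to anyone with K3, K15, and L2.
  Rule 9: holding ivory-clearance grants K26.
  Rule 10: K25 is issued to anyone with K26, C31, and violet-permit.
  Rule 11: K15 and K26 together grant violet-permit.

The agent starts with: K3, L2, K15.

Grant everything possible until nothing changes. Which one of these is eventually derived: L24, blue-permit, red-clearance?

Holding K3, K15, and L2 grants ivory-clearance (Rule 8).
Holding ivory-clearance grants K26 (Rule 9).
Holding K15 and K26 grants violet-permit (Rule 11).
Holding violet-permit and ivory-clearance grants L24 (Rule 1).
red-clearance would need T14 and K3 (Rule 3), but T14 is never granted. No rule produces blue-permit, and it is not given.

L24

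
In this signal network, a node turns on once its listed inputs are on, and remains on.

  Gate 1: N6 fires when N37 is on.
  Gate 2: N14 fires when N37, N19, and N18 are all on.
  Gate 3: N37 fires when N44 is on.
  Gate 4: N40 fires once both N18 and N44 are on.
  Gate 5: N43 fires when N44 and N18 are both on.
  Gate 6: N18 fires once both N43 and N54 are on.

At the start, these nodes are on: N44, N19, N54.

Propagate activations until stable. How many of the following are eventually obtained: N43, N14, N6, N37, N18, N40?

2

N44 is on, so N37 fires (Gate 3).
N37 is on, so N6 fires (Gate 1).
N43 would need N44 and N18 (Gate 5), but N18 never turns on.
N14 would need N37, N19, and N18 (Gate 2), but N18 never turns on.
N6: reached.
N37: reached.
N18 would need N43 and N54 (Gate 6), but N43 never turns on.
N40 would need N18 and N44 (Gate 4), but N18 never turns on.
Reached: N6 and N37 — 2 of the 6.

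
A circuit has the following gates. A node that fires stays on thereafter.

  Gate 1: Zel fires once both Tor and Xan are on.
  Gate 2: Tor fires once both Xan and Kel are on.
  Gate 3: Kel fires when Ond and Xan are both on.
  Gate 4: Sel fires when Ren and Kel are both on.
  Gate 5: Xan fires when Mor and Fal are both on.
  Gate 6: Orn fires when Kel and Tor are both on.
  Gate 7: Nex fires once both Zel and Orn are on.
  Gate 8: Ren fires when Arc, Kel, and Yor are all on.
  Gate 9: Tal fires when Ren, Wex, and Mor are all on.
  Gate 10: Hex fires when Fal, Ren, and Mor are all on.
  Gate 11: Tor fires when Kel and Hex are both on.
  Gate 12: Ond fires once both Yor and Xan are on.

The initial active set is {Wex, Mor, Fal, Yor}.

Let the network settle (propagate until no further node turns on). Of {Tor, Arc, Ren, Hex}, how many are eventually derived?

1

Gate 5: Mor and Fal on → Xan on.
Gate 12: Yor and Xan on → Ond on.
Gate 3: Ond and Xan on → Kel on.
Xan and Kel are on, so Tor fires (Gate 2).
Tor: reached.
No rule produces Arc, and it is not given.
Ren would need Arc, Kel, and Yor (Gate 8), but Arc never turns on.
Hex would need Fal, Ren, and Mor (Gate 10), but Ren never turns on.
Reached: Tor — 1 of the 4.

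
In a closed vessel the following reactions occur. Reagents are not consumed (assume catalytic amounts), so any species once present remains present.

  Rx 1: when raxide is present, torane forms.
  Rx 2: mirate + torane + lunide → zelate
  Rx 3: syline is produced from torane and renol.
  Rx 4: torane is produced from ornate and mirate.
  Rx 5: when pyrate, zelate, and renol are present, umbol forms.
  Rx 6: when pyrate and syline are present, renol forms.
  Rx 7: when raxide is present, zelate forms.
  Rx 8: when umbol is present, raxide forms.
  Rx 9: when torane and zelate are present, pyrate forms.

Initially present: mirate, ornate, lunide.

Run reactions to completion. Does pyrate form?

Yes

ornate and mirate present → torane forms (Rx 4).
mirate, torane, and lunide present → zelate forms (Rx 2).
torane and zelate present → pyrate forms (Rx 9).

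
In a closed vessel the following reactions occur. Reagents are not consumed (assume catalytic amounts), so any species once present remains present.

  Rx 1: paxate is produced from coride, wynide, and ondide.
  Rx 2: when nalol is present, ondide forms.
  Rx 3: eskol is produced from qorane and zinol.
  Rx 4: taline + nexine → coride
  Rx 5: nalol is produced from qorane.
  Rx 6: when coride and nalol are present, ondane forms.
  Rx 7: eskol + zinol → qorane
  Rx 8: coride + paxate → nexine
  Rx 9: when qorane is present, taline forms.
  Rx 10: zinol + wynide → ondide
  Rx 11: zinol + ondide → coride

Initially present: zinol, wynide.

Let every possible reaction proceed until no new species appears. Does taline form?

taline would need qorane (Rx 9), but qorane never forms.

No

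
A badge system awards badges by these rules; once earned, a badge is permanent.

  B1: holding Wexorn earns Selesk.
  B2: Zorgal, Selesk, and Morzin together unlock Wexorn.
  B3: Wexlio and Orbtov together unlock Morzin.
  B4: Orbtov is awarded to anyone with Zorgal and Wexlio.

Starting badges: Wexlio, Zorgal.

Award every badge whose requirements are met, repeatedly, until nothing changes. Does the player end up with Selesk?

No

Selesk would need Wexorn (B1), but Wexorn is never earned.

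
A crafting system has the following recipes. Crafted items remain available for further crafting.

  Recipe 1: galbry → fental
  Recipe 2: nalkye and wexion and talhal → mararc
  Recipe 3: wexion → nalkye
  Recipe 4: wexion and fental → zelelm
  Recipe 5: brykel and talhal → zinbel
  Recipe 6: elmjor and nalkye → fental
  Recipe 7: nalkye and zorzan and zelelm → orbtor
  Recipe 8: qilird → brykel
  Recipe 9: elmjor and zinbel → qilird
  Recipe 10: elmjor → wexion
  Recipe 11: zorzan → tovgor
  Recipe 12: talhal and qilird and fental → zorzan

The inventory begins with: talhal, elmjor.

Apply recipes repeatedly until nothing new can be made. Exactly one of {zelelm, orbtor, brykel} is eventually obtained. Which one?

zelelm

elmjor → wexion (Recipe 10).
wexion → nalkye (Recipe 3).
elmjor and nalkye → fental (Recipe 6).
Using Recipe 4, wexion and fental make zelelm.
brykel would need qilird (Recipe 8), but qilird is never obtained. orbtor would need nalkye, zorzan, and zelelm (Recipe 7), but zorzan is never obtained.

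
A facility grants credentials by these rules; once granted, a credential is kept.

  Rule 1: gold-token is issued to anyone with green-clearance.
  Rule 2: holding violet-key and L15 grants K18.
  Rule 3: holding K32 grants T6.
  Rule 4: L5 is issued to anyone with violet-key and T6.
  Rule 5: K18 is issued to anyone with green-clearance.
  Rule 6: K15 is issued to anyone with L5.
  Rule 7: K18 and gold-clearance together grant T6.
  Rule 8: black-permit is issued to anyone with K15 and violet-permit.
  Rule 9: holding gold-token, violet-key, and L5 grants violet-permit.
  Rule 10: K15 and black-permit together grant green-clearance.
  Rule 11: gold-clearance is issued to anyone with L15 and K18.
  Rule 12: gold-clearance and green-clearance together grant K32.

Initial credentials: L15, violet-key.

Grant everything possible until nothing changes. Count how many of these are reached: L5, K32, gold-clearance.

Holding violet-key and L15 grants K18 (Rule 2).
Holding L15 and K18 grants gold-clearance (Rule 11).
Holding K18 and gold-clearance grants T6 (Rule 7).
Holding violet-key and T6 grants L5 (Rule 4).
L5: reached.
K32 would need gold-clearance and green-clearance (Rule 12), but green-clearance is never granted.
gold-clearance: reached.
Reached: L5 and gold-clearance — 2 of the 3.

2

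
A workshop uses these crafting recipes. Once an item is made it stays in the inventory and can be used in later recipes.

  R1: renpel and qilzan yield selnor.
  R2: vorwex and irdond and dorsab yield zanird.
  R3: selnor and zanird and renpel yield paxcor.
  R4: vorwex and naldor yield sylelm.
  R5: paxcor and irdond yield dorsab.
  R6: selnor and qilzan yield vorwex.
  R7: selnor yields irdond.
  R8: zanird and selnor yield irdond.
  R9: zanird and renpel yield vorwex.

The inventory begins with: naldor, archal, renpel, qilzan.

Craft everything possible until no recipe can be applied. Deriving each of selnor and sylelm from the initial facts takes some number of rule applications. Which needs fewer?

selnor

selnor: Using R1, renpel and qilzan make selnor. [1 rule application]
sylelm: renpel and qilzan → selnor (R1). Using R6, selnor and qilzan make vorwex. Using R4, vorwex and naldor make sylelm. [3 rule applications]
selnor needs fewer.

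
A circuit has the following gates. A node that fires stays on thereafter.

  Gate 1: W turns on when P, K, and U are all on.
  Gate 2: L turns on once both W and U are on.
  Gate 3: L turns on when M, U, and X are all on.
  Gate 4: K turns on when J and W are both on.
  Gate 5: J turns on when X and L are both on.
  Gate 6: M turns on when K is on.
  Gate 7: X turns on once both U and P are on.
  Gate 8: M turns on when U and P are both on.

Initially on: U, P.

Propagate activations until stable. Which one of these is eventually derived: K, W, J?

Gate 8: U and P on → M on.
Gate 7: U and P on → X on.
Gate 3: M, U, and X on → L on.
Gate 5: X and L on → J on.
W would need P, K, and U (Gate 1), but K never turns on. K would need J and W (Gate 4), but W never turns on.

J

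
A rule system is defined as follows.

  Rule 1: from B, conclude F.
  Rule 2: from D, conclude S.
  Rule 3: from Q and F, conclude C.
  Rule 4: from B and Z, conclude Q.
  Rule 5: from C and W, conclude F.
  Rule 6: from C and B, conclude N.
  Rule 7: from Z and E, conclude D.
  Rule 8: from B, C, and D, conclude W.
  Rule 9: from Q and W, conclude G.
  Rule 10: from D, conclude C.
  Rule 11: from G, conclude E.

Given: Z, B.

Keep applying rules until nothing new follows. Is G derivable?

No

G would need Q and W (Rule 9), but W is never established.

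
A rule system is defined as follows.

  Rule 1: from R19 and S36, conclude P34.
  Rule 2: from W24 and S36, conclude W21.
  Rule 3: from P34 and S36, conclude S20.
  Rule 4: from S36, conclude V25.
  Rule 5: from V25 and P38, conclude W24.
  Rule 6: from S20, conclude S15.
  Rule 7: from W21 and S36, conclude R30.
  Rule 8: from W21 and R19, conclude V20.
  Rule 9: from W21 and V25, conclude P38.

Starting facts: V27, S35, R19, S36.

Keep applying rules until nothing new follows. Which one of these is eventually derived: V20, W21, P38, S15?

From R19 and S36, Rule 1 gives P34.
From P34 and S36, Rule 3 gives S20.
S20 holds, so S15 follows (Rule 6).
V20 would need W21 and R19 (Rule 8), but W21 is never established. P38 would need W21 and V25 (Rule 9), but W21 is never established. W21 would need W24 and S36 (Rule 2), but W24 is never established.

S15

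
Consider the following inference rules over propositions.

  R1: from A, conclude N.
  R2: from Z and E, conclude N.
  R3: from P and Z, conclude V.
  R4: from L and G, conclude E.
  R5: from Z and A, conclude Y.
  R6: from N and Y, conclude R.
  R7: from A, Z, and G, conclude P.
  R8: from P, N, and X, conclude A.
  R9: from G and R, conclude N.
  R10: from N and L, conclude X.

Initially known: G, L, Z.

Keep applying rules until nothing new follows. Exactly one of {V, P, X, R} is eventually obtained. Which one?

X

From L and G, R4 gives E.
From Z and E, R2 gives N.
From N and L, R10 gives X.
V would need P and Z (R3), but P is never established. R would need N and Y (R6), but Y is never established. P would need A, Z, and G (R7), but A is never established.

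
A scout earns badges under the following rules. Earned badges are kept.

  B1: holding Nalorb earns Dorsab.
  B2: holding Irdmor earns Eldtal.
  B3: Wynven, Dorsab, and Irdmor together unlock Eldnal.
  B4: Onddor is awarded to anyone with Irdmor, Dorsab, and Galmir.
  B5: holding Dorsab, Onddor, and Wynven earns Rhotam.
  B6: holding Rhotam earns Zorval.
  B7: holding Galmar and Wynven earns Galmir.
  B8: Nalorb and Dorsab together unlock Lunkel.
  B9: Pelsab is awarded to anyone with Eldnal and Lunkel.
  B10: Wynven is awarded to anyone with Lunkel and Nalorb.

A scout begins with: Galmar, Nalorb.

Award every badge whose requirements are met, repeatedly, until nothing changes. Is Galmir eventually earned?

Yes

With Nalorb, Dorsab is earned (B1).
With Nalorb and Dorsab, Lunkel is earned (B8).
With Lunkel and Nalorb, Wynven is earned (B10).
With Galmar and Wynven, Galmir is earned (B7).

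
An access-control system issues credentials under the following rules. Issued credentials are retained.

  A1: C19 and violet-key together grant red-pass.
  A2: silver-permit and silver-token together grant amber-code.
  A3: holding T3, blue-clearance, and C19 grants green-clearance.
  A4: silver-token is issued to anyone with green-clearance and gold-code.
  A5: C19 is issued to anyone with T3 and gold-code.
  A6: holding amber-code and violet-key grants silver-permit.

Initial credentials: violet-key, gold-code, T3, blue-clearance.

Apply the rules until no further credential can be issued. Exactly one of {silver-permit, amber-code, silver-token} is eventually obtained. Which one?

Holding T3 and gold-code grants C19 (A5).
Holding T3, blue-clearance, and C19 grants green-clearance (A3).
Holding green-clearance and gold-code grants silver-token (A4).
silver-permit would need amber-code and violet-key (A6), but amber-code is never granted. amber-code would need silver-permit and silver-token (A2), but silver-permit is never granted.

silver-token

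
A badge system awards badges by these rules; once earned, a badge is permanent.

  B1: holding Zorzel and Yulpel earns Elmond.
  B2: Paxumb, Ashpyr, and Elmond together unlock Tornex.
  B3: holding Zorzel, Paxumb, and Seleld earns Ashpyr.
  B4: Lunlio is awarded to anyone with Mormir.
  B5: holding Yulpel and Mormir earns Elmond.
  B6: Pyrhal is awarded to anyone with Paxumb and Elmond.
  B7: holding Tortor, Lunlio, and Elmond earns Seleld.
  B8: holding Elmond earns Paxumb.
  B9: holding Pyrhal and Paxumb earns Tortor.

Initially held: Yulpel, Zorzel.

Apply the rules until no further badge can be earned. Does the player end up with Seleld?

No

Seleld would need Tortor, Lunlio, and Elmond (B7), but Lunlio is never earned.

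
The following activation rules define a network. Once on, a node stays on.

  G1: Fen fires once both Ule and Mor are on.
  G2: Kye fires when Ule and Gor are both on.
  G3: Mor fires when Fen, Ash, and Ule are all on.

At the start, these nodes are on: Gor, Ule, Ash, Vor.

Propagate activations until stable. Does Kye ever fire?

Yes

G2: Ule and Gor on → Kye on.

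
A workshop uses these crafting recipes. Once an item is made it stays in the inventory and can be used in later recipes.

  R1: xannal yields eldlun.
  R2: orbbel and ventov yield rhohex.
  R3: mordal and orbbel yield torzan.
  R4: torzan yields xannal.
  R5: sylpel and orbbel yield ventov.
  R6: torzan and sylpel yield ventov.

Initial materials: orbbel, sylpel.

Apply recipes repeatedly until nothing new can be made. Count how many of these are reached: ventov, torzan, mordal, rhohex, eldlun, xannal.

sylpel and orbbel → ventov (R5).
orbbel and ventov → rhohex (R2).
ventov: reached.
torzan would need mordal and orbbel (R3), but mordal is never obtained.
No rule produces mordal, and it is not given.
rhohex: reached.
eldlun would need xannal (R1), but xannal is never obtained.
xannal would need torzan (R4), but torzan is never obtained.
Reached: ventov and rhohex — 2 of the 6.

2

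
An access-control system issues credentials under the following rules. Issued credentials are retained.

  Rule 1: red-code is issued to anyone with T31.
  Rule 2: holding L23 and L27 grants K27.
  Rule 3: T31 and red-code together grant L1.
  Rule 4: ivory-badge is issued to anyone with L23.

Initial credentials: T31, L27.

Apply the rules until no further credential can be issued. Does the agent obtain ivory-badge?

No

ivory-badge would need L23 (Rule 4), but L23 is never granted.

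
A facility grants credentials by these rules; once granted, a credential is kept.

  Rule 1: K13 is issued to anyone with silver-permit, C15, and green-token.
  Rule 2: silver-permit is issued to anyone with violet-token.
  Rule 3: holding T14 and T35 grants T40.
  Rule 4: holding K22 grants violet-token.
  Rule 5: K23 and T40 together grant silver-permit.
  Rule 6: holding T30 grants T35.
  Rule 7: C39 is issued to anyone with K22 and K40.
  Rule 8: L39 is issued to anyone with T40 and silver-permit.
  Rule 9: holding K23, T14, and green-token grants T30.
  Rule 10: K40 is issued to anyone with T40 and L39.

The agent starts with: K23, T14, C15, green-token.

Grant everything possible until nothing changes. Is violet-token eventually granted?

No

violet-token would need K22 (Rule 4), but K22 is never granted.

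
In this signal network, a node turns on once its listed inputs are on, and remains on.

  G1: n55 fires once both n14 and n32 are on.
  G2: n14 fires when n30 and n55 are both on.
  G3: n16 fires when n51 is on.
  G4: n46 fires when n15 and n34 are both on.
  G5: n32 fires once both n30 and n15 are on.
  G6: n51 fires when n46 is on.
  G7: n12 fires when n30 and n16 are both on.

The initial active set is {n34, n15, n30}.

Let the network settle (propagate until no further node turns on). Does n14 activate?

n14 would need n30 and n55 (G2), but n55 never turns on.

No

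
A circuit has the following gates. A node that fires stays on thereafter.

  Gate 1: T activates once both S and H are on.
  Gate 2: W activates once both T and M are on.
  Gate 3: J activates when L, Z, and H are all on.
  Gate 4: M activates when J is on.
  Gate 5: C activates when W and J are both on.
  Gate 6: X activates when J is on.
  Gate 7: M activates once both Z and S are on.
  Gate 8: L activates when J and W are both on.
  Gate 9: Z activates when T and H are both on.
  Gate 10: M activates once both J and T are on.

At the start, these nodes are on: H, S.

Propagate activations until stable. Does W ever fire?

Gate 1: S and H on → T on.
T and H are on, so Z activates (Gate 9).
Z and S are on, so M activates (Gate 7).
Gate 2: T and M on → W on.

Yes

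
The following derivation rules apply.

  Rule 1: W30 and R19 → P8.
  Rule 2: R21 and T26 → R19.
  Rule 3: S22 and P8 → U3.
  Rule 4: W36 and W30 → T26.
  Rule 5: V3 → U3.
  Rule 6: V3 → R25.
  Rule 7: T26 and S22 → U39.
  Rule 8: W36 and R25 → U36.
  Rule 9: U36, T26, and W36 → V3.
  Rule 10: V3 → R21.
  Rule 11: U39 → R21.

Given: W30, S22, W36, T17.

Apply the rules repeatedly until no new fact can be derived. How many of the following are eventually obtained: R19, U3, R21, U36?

3

From W36 and W30, Rule 4 gives T26.
From T26 and S22, Rule 7 gives U39.
From U39, Rule 11 gives R21.
From R21 and T26, Rule 2 gives R19.
W30 and R19 hold, so P8 follows (Rule 1).
From S22 and P8, Rule 3 gives U3.
R19: reached.
U3: reached.
R21: reached.
U36 would need W36 and R25 (Rule 8), but R25 is never established.
Reached: R19, U3, and R21 — 3 of the 4.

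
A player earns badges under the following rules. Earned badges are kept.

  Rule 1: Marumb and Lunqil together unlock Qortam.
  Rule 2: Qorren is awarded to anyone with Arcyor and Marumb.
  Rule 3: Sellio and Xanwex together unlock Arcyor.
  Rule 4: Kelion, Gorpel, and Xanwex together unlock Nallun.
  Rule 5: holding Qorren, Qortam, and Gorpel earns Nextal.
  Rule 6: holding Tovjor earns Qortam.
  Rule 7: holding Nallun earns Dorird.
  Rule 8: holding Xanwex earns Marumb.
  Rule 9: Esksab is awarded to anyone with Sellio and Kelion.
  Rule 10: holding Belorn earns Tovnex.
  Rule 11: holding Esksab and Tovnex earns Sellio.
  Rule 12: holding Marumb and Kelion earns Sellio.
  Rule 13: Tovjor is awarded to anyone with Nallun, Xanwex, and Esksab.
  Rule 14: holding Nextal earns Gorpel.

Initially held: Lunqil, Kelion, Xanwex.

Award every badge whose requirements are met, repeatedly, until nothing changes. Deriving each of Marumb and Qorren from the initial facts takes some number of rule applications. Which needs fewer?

Marumb: With Xanwex, Marumb is earned (Rule 8). [1 rule application]
Qorren: With Xanwex, Marumb is earned (Rule 8). With Marumb and Kelion, Sellio is earned (Rule 12). With Sellio and Xanwex, Arcyor is earned (Rule 3). With Arcyor and Marumb, Qorren is earned (Rule 2). [4 rule applications]
Marumb needs fewer.

Marumb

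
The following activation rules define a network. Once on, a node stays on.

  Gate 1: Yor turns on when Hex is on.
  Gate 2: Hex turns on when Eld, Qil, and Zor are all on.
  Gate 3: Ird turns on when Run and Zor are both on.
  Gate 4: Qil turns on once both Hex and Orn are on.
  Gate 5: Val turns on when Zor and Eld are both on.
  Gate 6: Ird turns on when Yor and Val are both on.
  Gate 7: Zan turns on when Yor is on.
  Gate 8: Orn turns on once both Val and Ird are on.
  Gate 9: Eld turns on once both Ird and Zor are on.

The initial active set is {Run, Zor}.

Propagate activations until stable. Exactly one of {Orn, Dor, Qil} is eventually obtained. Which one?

Orn

Gate 3: Run and Zor on → Ird on.
Ird and Zor are on, so Eld turns on (Gate 9).
Zor and Eld are on, so Val turns on (Gate 5).
Gate 8: Val and Ird on → Orn on.
Qil would need Hex and Orn (Gate 4), but Hex never turns on. No rule produces Dor, and it is not given.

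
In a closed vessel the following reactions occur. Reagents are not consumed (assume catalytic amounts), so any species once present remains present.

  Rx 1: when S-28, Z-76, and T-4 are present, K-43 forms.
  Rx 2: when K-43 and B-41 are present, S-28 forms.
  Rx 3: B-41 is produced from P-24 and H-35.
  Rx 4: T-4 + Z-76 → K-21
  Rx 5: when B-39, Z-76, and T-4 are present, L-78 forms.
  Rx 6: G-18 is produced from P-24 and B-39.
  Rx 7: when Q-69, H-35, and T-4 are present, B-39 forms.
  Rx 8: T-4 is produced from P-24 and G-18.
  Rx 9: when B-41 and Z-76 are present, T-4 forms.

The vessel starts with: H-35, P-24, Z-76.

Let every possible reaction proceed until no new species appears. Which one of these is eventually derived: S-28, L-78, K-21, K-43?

K-21

P-24 and H-35 present → B-41 forms (Rx 3).
B-41 and Z-76 present → T-4 forms (Rx 9).
T-4 and Z-76 present → K-21 forms (Rx 4).
L-78 would need B-39, Z-76, and T-4 (Rx 5), but B-39 never forms. K-43 would need S-28, Z-76, and T-4 (Rx 1), but S-28 never forms. S-28 would need K-43 and B-41 (Rx 2), but K-43 never forms.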